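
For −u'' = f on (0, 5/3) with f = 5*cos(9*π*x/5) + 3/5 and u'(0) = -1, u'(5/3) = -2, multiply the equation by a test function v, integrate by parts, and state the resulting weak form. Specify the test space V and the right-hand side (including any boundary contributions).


V = H^1(0, 5/3) (v unrestricted at boundary; u is determined up to an additive constant); weak form: ∫_0^5/3 u'v' dx = ∫_0^5/3 (5*cos(9*π*x/5) + 3/5) v dx − 2·v(5/3) + v(0) for all v ∈ V.

Multiply both sides by a test function v and integrate from 0 to 5/3:
  ∫_0^5/3 −u''(x) v(x) dx = ∫_0^5/3 f(x) v(x) dx.
Integrate the LHS by parts once:
  ∫_0^5/3 −u'' v dx = −[u'(x) v(x)]_0^5/3 + ∫_0^5/3 u'(x) v'(x) dx.
Thus ∫_0^5/3 u'(x) v'(x) dx = ∫_0^5/3 f(x) v(x) dx + [u'(x) v(x)]_0^5/3.
Choose V so that boundary terms are either known or forced to vanish.
u has inhomogeneous Neumann u'(0) = -1, u'(5/3) = -2. [u' v]_0^5/3 = (-2)·v(5/3) − (-1)·v(0) = − 2·v(5/3) + v(0). Take V = H^1(0, 5/3); boundary term becomes part of RHS.
Weak formulation: find u (satisfying any essential BC) such that ∫_0^5/3 u'(x) v'(x) dx = ∫_0^5/3 f v dx − 2·v(5/3) + v(0) for all v ∈ V (Neumann data are natural BCs: they enter the RHS as boundary terms).
Substituting f(x) = 5*cos(9*π*x/5) + 3/5, the right-hand side is ∫_0^5/3 (5*cos(9*π*x/5) + 3/5) v dx − 2·v(5/3) + v(0).
Compatibility check (pure Neumann): taking v ≡ 1 ∈ V gives 0 = ∫_0^5/3 f dx + (-2) − (-1), i.e. ∫_0^5/3 f dx must equal u'(0) − u'(5/3) = 1. Indeed ∫_0^5/3 (5*cos(9*π*x/5) + 3/5) dx = 1, so the data are compatible. The solution is then unique only up to an additive constant (fix it e.g. by requiring ∫_0^5/3 u dx = 0).


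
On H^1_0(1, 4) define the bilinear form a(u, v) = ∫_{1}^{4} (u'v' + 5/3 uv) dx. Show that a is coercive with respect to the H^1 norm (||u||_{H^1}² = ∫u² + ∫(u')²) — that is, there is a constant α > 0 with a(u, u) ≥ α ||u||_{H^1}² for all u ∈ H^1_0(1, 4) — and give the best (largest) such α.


α = 1

Coercivity of a(·,·) on H^1_0(1, 4) means a(u, u) ≥ α ||u||_{H^1}² for every u ∈ H^1_0.
The interval has length L = 3, and Poincaré/coercivity depend only on L. Here a(u, u) = ∫(u')² + (5/3)·∫u².
Here c = 5/3 ≥ 1, so a(u,u) = ∫(u')² + c∫u² ≥ ∫(u')² + ∫u² = ||u||_{H^1}², i.e. α = 1 works. No larger α is possible: a(u,u) ≥ α||u||_{H^1}² means (1−α)∫(u')² ≥ (α−c)∫u², and for the modes u_n = sin(nπ(x−x₀)/L) (x₀ the left endpoint) one has ∫u_n²/∫(u_n')² = (L/(nπ))² → 0, so a(u_n,u_n)/||u_n||_{H^1}² → 1. Hence the optimal constant is α = 1.
Therefore α = 1.


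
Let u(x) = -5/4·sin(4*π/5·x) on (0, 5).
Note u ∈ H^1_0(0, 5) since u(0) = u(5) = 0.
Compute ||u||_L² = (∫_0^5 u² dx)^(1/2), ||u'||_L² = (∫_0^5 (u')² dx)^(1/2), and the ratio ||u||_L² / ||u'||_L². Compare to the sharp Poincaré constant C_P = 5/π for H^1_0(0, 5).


||u||_L² / ||u'||_L² = 5/(4*π) < C_P = 5/π.

u(x) = -5/4·sin(4*π/5·x), so u'(x) = -π*cos(4*π*x/5).
Writing u(x) = A·sin(kπx/L) with A = -5/4 and k = 4, use ∫_0^L sin²(kπx/L) dx = L/2 and ∫_0^L cos²(kπx/L) dx = L/2.
u² = 25/16·sin²(4*π/5·x) and (u')² = π^2·cos²(4*π/5·x), and each of sin², cos² integrates to L/2 = 5/2 over (0, 5).
∫_0^5 u² dx = 125/32, so ||u||_L² = 5*sqrt(10)/8.
∫_0^5 (u')² dx = 5*π^2/2, so ||u'||_L² = sqrt(10)*π/2.
Ratio ||u||_L² / ||u'||_L² = 5/(4*π).
Sharp Poincaré constant on H^1_0(0, 5) is C_P = L/π = 5/π, achieved by sin(π/5·x).
This is the k = 4 harmonic; the ratio L/(kπ) is strictly less than C_P = L/π, consistent with the sharp inequality ||u||_L² ≤ C_P ||u'||_L².


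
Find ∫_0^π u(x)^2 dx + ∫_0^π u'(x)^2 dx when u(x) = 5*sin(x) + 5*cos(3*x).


||u||_{H^1(0,π)}^2 = 150*π

u'(x) = -15*sin(3*x) + 5*cos(x).
Expand u² and (u')² and integrate term by term on (0, π), using: for integers n ≥ 1, ∫_0^π sin²(nx) dx = ∫_0^π cos²(nx) dx = π/2; for n ≠ n', ∫_0^π sin(nx)sin(n'x) dx = ∫_0^π cos(nx)cos(n'x) dx = 0; and by product-to-sum, ∫_0^π sin(nx)cos(n'x) dx = ½∫_0^π [sin((n+n')x) + sin((n−n')x)] dx, which is 0 when n+n' is even and 2n/(n²−n'²) when n+n' is odd (it need not vanish on (0, π)).
  u² squared terms: (5)²·∫cos(3x)² dx = 25·π/2 = 25*π/2;  (5)²·∫sin(x)² dx = 25·π/2 = 25*π/2.
  u² cross terms: 2·(5)·(5)·∫cos(3x)·sin(x) dx = 50·(0) = 0.
  So ∫_0^π u² dx = 25*π/2 + 25*π/2 + 0 = 25*π.
  (u')² squared terms: (-15)²·∫sin(3x)² dx = 225·π/2 = 225*π/2;  (5)²·∫cos(x)² dx = 25·π/2 = 25*π/2.
  (u')² cross terms: 2·(-15)·(5)·∫sin(3x)·cos(x) dx = -150·(0) = 0.
  So ∫_0^π (u')² dx = 225*π/2 + 25*π/2 + 0 = 125*π.
||u||_{H^1}^2 = (25*π) + (125*π) = 150*π.


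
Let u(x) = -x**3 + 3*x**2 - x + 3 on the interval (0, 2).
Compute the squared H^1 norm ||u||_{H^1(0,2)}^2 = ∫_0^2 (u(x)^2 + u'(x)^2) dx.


||u||_{H^1}^2 = 776/21

The H^1 norm (squared) on an interval (0, L) is
  ||u||_{H^1}^2 = ∫_0^L u(x)^2 dx + ∫_0^L u'(x)^2 dx.
Compute u'(x) = -3*x**2 + 6*x - 1.
Then u(x)^2 = x**6 - 6*x**5 + 11*x**4 - 12*x**3 + 19*x**2 - 6*x + 9 and u'(x)^2 = 9*x**4 - 36*x**3 + 42*x**2 - 12*x + 1.
Integrate each monomial from 0 to 2 using ∫_0^2 c·x^n dx = c·2^(n+1)/(n+1):
  ∫_0^2 u(x)^2 dx = ∫_0^2 (x^6 - 6*x^5 + 11*x^4 - 12*x^3 + 19*x^2 - 6*x + 9) dx. Term by term:
    ∫_0^2 x^6 dx = 128/7;  ∫_0^2 -6*x^5 dx = -64;  ∫_0^2 11*x^4 dx = 352/5;
    ∫_0^2 -12*x^3 dx = -48;  ∫_0^2 19*x^2 dx = 152/3;  ∫_0^2 -6*x dx = -12;
    ∫_0^2 9 dx = 18.
  Sum: 128/7 − 64 + 352/5 − 48 + 152/3 − 12 + 18 = 3502/105.
  ∫_0^2 u'(x)^2 dx = ∫_0^2 (9*x^4 - 36*x^3 + 42*x^2 - 12*x + 1) dx. Term by term:
    ∫_0^2 9*x^4 dx = 288/5;  ∫_0^2 -36*x^3 dx = -144;  ∫_0^2 42*x^2 dx = 112;
    ∫_0^2 -12*x dx = -24;  ∫_0^2 1 dx = 2.
  Sum: 288/5 − 144 + 112 − 24 + 2 = 18/5.
Adding: ||u||_{H^1}^2 = 3502/105 + 18/5 = 776/21.


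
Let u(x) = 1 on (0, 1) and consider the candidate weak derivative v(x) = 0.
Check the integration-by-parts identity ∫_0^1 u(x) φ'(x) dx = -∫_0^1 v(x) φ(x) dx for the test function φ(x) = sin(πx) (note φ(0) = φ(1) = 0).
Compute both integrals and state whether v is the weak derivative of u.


LHS = 0, RHS = 0. Yes, v = u' weakly.

u(x) = 1, classical derivative u'(x) = 0.
φ(x) = sin(πx), so φ'(x) = π*cos(π*x).
Note φ(0) = φ(1) = 0, so the boundary term u·φ vanishes.
LHS = ∫_0^1 u(x) φ'(x) dx = ∫_0^1 (π*cos(π*x)) dx. Term by term:
  ∫_0^1 π*cos(π*x) dx = 0.
So LHS = 0.
∫_0^1 v(x) φ(x) dx = ∫_0^1 (0) dx. Term by term:
  ∫_0^1 0 dx = 0.
So RHS = -∫_0^1 v(x) φ(x) dx = 0.
LHS = RHS, so the identity holds for this test φ.
Moreover u is smooth here and v(x) = u'(x) = 0 pointwise, so the identity holds for every test function. Hence v is the weak derivative of u.


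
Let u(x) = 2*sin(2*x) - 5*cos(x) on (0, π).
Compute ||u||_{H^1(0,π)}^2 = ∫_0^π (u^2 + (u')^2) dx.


||u||_{H^1(0,π)}^2 = -160/3 + 35*π

u'(x) = 5*sin(x) + 4*cos(2*x).
Expand u² and (u')² and integrate term by term on (0, π), using: for integers n ≥ 1, ∫_0^π sin²(nx) dx = ∫_0^π cos²(nx) dx = π/2; for n ≠ n', ∫_0^π sin(nx)sin(n'x) dx = ∫_0^π cos(nx)cos(n'x) dx = 0; and by product-to-sum, ∫_0^π sin(nx)cos(n'x) dx = ½∫_0^π [sin((n+n')x) + sin((n−n')x)] dx, which is 0 when n+n' is even and 2n/(n²−n'²) when n+n' is odd (it need not vanish on (0, π)).
  u² squared terms: (-5)²·∫cos(x)² dx = 25·π/2 = 25*π/2;  (2)²·∫sin(2x)² dx = 4·π/2 = 2*π.
  u² cross terms: 2·(-5)·(2)·∫cos(x)·sin(2x) dx = -20·(4/3) = -80/3.
  So ∫_0^π u² dx = 25*π/2 + 2*π − 80/3 = -80/3 + 29*π/2.
  (u')² squared terms: (4)²·∫cos(2x)² dx = 16·π/2 = 8*π;  (5)²·∫sin(x)² dx = 25·π/2 = 25*π/2.
  (u')² cross terms: 2·(4)·(5)·∫cos(2x)·sin(x) dx = 40·(-2/3) = -80/3.
  So ∫_0^π (u')² dx = 8*π + 25*π/2 − 80/3 = -80/3 + 41*π/2.
||u||_{H^1}^2 = (-80/3 + 29*π/2) + (-80/3 + 41*π/2) = -160/3 + 35*π.


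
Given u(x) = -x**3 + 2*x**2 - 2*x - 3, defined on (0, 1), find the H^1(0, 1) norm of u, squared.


||u||_{H^1}^2 = 983/70

The H^1 norm (squared) on an interval (0, L) is
  ||u||_{H^1}^2 = ∫_0^L u(x)^2 dx + ∫_0^L u'(x)^2 dx.
Compute u'(x) = -3*x**2 + 4*x - 2.
Then u(x)^2 = x**6 - 4*x**5 + 8*x**4 - 2*x**3 - 8*x**2 + 12*x + 9 and u'(x)^2 = 9*x**4 - 24*x**3 + 28*x**2 - 16*x + 4.
Integrate each monomial from 0 to 1 using ∫_0^1 c·x^n dx = c·1^(n+1)/(n+1):
  ∫_0^1 u(x)^2 dx = ∫_0^1 (x^6 - 4*x^5 + 8*x^4 - 2*x^3 - 8*x^2 + 12*x + 9) dx. Term by term:
    ∫_0^1 x^6 dx = 1/7;  ∫_0^1 -4*x^5 dx = -2/3;  ∫_0^1 8*x^4 dx = 8/5;
    ∫_0^1 -2*x^3 dx = -1/2;  ∫_0^1 -8*x^2 dx = -8/3;  ∫_0^1 12*x dx = 6;
    ∫_0^1 9 dx = 9.
  Sum: 1/7 − 2/3 + 8/5 − 1/2 − 8/3 + 6 + 9 = 2711/210.
  ∫_0^1 u'(x)^2 dx = ∫_0^1 (9*x^4 - 24*x^3 + 28*x^2 - 16*x + 4) dx. Term by term:
    ∫_0^1 9*x^4 dx = 9/5;  ∫_0^1 -24*x^3 dx = -6;  ∫_0^1 28*x^2 dx = 28/3;
    ∫_0^1 -16*x dx = -8;  ∫_0^1 4 dx = 4.
  Sum: 9/5 − 6 + 28/3 − 8 + 4 = 17/15.
Adding: ||u||_{H^1}^2 = 2711/210 + 17/15 = 983/70.


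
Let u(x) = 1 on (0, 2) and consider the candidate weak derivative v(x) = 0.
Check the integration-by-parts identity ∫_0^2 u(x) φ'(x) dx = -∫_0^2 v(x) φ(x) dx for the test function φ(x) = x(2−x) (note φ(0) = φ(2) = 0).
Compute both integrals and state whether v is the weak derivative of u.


LHS = 0, RHS = 0. Yes, v = u' weakly.

u(x) = 1, classical derivative u'(x) = 0.
φ(x) = x(2−x), so φ'(x) = 2 - 2*x.
Note φ(0) = φ(2) = 0, so the boundary term u·φ vanishes.
LHS = ∫_0^2 u(x) φ'(x) dx = ∫_0^2 (2 - 2*x) dx. Term by term:
  ∫_0^2 -2*x dx = -4;  ∫_0^2 2 dx = 4.
Sum: -4 + 4 = 0.
So LHS = 0.
∫_0^2 v(x) φ(x) dx = ∫_0^2 (0) dx. Term by term:
  ∫_0^2 0 dx = 0.
So RHS = -∫_0^2 v(x) φ(x) dx = 0.
LHS = RHS, so the identity holds for this test φ.
Moreover u is smooth here and v(x) = u'(x) = 0 pointwise, so the identity holds for every test function. Hence v is the weak derivative of u.


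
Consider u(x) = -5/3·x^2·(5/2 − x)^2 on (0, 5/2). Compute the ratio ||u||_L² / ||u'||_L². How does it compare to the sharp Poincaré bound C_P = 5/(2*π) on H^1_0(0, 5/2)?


||u||_L² / ||u'||_L² = 5*sqrt(3)/12 < C_P = 5/(2*π).

u(x) = -5/3·x^2·(5/2 − x)^2, so u'(x) = 5*x*(-8*x^2 + 30*x - 25)/6.
u(x) = -5/3·x^2·(5/2 − x)^2 vanishes at x = 0 and x = 5/2, so u ∈ H^1_0(0, 5/2). Differentiate via the product rule and integrate the resulting polynomials term by term.
  ∫_0^5/2 u² dx = ∫_0^5/2 (25*x^8/9 - 250*x^7/9 + 625*x^6/6 - 3125*x^5/18 + 15625*x^4/144) dx. Term by term:
    ∫_0^5/2 25*x^8/9 dx = 48828125/41472;  ∫_0^5/2 -250*x^7/9 dx = -48828125/9216;  ∫_0^5/2 625*x^6/6 dx = 48828125/5376;
    ∫_0^5/2 -3125*x^5/18 dx = -48828125/6912;  ∫_0^5/2 15625*x^4/144 dx = 9765625/4608.
  Sum: 48828125/41472 − 48828125/9216 + 48828125/5376 − 48828125/6912 + 9765625/4608 = 9765625/580608.
  ∫_0^5/2 (u')² dx = ∫_0^5/2 (400*x^6/9 - 1000*x^5/3 + 8125*x^4/9 - 3125*x^3/3 + 15625*x^2/36) dx. Term by term:
    ∫_0^5/2 400*x^6/9 dx = 1953125/504;  ∫_0^5/2 -1000*x^5/3 dx = -1953125/144;  ∫_0^5/2 8125*x^4/9 dx = 5078125/288;
    ∫_0^5/2 -3125*x^3/3 dx = -1953125/192;  ∫_0^5/2 15625*x^2/36 dx = 1953125/864.
  Sum: 1953125/504 − 1953125/144 + 5078125/288 − 1953125/192 + 1953125/864 = 390625/12096.
∫_0^5/2 u² dx = 9765625/580608, so ||u||_L² = 3125*sqrt(7)/2016.
∫_0^5/2 (u')² dx = 390625/12096, so ||u'||_L² = 625*sqrt(21)/504.
Ratio ||u||_L² / ||u'||_L² = 5*sqrt(3)/12.
Sharp Poincaré constant on H^1_0(0, 5/2) is C_P = L/π = 5/(2*π), achieved by sin(2*π/5·x).
A polynomial bump cannot attain the sharp Poincaré constant (only the first sine eigenfunction does), so the ratio is strictly less than C_P, consistent with ||u||_L² ≤ C_P ||u'||_L².


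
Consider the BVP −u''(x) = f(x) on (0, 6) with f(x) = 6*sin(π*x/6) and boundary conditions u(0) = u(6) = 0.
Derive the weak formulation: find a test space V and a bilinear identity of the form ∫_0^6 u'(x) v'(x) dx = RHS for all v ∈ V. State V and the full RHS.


V = H^1_0(0, 6) (so v(0) = v(6) = 0); weak form: ∫_0^6 u'v' dx = ∫_0^6 (6*sin(π*x/6)) v dx for all v ∈ V.

Multiply both sides by a test function v and integrate from 0 to 6:
  ∫_0^6 −u''(x) v(x) dx = ∫_0^6 f(x) v(x) dx.
Integrate the LHS by parts once:
  ∫_0^6 −u'' v dx = −[u'(x) v(x)]_0^6 + ∫_0^6 u'(x) v'(x) dx.
Thus ∫_0^6 u'(x) v'(x) dx = ∫_0^6 f(x) v(x) dx + [u'(x) v(x)]_0^6.
Choose V so that boundary terms are either known or forced to vanish.
u is Dirichlet: u(0) = u(6) = 0. Let V = H^1_0(0, 6); then v(0) = v(6) = 0, and [u' v]_0^6 = 0.
Weak formulation: find u (satisfying any essential BC) such that ∫_0^6 u'(x) v'(x) dx = ∫_0^6 f v dx for all v ∈ V.
Substituting f(x) = 6*sin(π*x/6), the right-hand side is ∫_0^6 (6*sin(π*x/6)) v dx.


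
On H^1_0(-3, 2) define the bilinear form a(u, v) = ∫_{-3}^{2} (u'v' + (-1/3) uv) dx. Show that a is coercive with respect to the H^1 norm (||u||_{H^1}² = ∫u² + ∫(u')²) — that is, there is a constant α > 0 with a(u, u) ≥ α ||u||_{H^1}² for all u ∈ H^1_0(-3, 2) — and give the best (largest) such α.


α = (-25/3 + π^2)/(π^2 + 25)

Coercivity of a(·,·) on H^1_0(-3, 2) means a(u, u) ≥ α ||u||_{H^1}² for every u ∈ H^1_0.
The interval has length L = 5, and Poincaré/coercivity depend only on L. Here a(u, u) = ∫(u')² + (-1/3)·∫u².
Here c = -1/3 < 0 with |c| < (π/L)² = π^2/25, so coercivity still holds. The condition a(u,u) ≥ α||u||_{H^1}² reads (1−α)∫(u')² ≥ (α−c)∫u². Any admissible α is ≤ 1 (rapidly oscillating u have ∫u²/∫(u')² → 0), and α = 1 would force 0 ≥ (1−c)∫u², impossible since c < 1; so 1−α > 0. By the sharp Poincaré inequality on H^1_0 of an interval of length L, ∫(u')² ≥ (π/L)²∫u² with equality for the first sine mode sin(π(x−x₀)/L) (x₀ the left endpoint), so the inequality holds for all u iff (1−α)(π/L)² ≥ α − c, i.e. α ≤ ((π/L)² + c)/((π/L)² + 1) = (1 + c(L/π)²)/(1 + (L/π)²). (Direct route, valid since c ≤ 0: Poincaré gives c∫u² ≥ c(L/π)²∫(u')², so a(u,u) ≥ (1 + c(L/π)²)∫(u')², while ||u||_{H^1}² ≤ (1 + (L/π)²)∫(u')²; dividing yields the same α.) With (π/L)² = π^2/25 and c = -1/3, the largest admissible constant is α = ((π/L)² + c)/((π/L)² + 1).
Simplifying, α = (-25/3 + π^2)/(π^2 + 25).


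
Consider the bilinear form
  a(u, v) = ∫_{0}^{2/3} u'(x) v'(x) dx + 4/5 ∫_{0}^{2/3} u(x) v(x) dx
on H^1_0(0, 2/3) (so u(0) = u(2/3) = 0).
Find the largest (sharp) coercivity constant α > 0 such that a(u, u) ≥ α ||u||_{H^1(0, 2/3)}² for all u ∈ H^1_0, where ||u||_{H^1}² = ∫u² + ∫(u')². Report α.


α = (16 + 45*π^2)/(5*(4 + 9*π^2))

Coercivity of a(·,·) on H^1_0(0, 2/3) means a(u, u) ≥ α ||u||_{H^1}² for every u ∈ H^1_0.
The interval has length L = 2/3, and Poincaré/coercivity depend only on L. Here a(u, u) = ∫(u')² + (4/5)·∫u².
Here 0 < c = 4/5 < 1. The condition a(u,u) ≥ α||u||_{H^1}² reads (1−α)∫(u')² ≥ (α−c)∫u². Any admissible α is ≤ 1 (rapidly oscillating u have ∫u²/∫(u')² → 0), and α = 1 would force 0 ≥ (1−c)∫u², impossible since c < 1; so 1−α > 0. By the sharp Poincaré inequality on H^1_0 of an interval of length L, ∫(u')² ≥ (π/L)²∫u² with equality for the first sine mode sin(π(x−x₀)/L) (x₀ the left endpoint), so the inequality holds for all u iff (1−α)(π/L)² ≥ α − c, i.e. α ≤ ((π/L)² + c)/((π/L)² + 1) = (1 + c(L/π)²)/(1 + (L/π)²). With (π/L)² = 9*π^2/4 and c = 4/5, the largest admissible constant is α = ((π/L)² + c)/((π/L)² + 1).
Simplifying, α = (16 + 45*π^2)/(5*(4 + 9*π^2)).


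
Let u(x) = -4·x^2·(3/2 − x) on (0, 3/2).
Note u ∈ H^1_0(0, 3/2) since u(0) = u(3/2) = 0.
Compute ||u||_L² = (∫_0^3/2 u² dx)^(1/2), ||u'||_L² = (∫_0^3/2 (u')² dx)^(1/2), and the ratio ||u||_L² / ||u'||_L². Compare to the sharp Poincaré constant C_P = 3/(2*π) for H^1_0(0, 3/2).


||u||_L² / ||u'||_L² = 3*sqrt(14)/28 < C_P = 3/(2*π).

u(x) = -4·x^2·(3/2 − x), so u'(x) = 12*x*(x - 1).
u(x) = -4·x^2·(3/2 − x) vanishes at x = 0 and x = 3/2, so u ∈ H^1_0(0, 3/2). Differentiate via the product rule and integrate the resulting polynomials term by term.
  ∫_0^3/2 u² dx = ∫_0^3/2 (16*x^6 - 48*x^5 + 36*x^4) dx. Term by term:
    ∫_0^3/2 16*x^6 dx = 2187/56;  ∫_0^3/2 -48*x^5 dx = -729/8;  ∫_0^3/2 36*x^4 dx = 2187/40.
  Sum: 2187/56 − 729/8 + 2187/40 = 729/280.
  ∫_0^3/2 (u')² dx = ∫_0^3/2 (144*x^4 - 288*x^3 + 144*x^2) dx. Term by term:
    ∫_0^3/2 144*x^4 dx = 2187/10;  ∫_0^3/2 -288*x^3 dx = -729/2;  ∫_0^3/2 144*x^2 dx = 162.
  Sum: 2187/10 − 729/2 + 162 = 81/5.
∫_0^3/2 u² dx = 729/280, so ||u||_L² = 27*sqrt(70)/140.
∫_0^3/2 (u')² dx = 81/5, so ||u'||_L² = 9*sqrt(5)/5.
Ratio ||u||_L² / ||u'||_L² = 3*sqrt(14)/28.
Sharp Poincaré constant on H^1_0(0, 3/2) is C_P = L/π = 3/(2*π), achieved by sin(2*π/3·x).
A polynomial bump cannot attain the sharp Poincaré constant (only the first sine eigenfunction does), so the ratio is strictly less than C_P, consistent with ||u||_L² ≤ C_P ||u'||_L².


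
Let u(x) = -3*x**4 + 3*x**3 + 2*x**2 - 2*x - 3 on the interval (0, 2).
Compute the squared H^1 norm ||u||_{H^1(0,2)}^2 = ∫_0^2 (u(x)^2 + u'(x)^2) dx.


||u||_{H^1}^2 = 15826/21

The H^1 norm (squared) on an interval (0, L) is
  ||u||_{H^1}^2 = ∫_0^L u(x)^2 dx + ∫_0^L u'(x)^2 dx.
Compute u'(x) = -12*x**3 + 9*x**2 + 4*x - 2.
Then u(x)^2 = 9*x**8 - 18*x**7 - 3*x**6 + 24*x**5 + 10*x**4 - 26*x**3 - 8*x**2 + 12*x + 9 and u'(x)^2 = 144*x**6 - 216*x**5 - 15*x**4 + 120*x**3 - 20*x**2 - 16*x + 4.
Integrate each monomial from 0 to 2 using ∫_0^2 c·x^n dx = c·2^(n+1)/(n+1):
  ∫_0^2 u(x)^2 dx = ∫_0^2 (9*x^8 - 18*x^7 - 3*x^6 + 24*x^5 + 10*x^4 - 26*x^3 - 8*x^2 + 12*x + 9) dx. Term by term:
    ∫_0^2 9*x^8 dx = 512;  ∫_0^2 -18*x^7 dx = -576;  ∫_0^2 -3*x^6 dx = -384/7;
    ∫_0^2 24*x^5 dx = 256;  ∫_0^2 10*x^4 dx = 64;  ∫_0^2 -26*x^3 dx = -104;
    ∫_0^2 -8*x^2 dx = -64/3;  ∫_0^2 12*x dx = 24;  ∫_0^2 9 dx = 18.
  Sum: 512 − 576 − 384/7 + 256 + 64 − 104 − 64/3 + 24 + 18 = 2474/21.
  ∫_0^2 u'(x)^2 dx = ∫_0^2 (144*x^6 - 216*x^5 - 15*x^4 + 120*x^3 - 20*x^2 - 16*x + 4) dx. Term by term:
    ∫_0^2 144*x^6 dx = 18432/7;  ∫_0^2 -216*x^5 dx = -2304;  ∫_0^2 -15*x^4 dx = -96;
    ∫_0^2 120*x^3 dx = 480;  ∫_0^2 -20*x^2 dx = -160/3;  ∫_0^2 -16*x dx = -32;
    ∫_0^2 4 dx = 8.
  Sum: 18432/7 − 2304 − 96 + 480 − 160/3 − 32 + 8 = 13352/21.
Adding: ||u||_{H^1}^2 = 2474/21 + 13352/21 = 15826/21.


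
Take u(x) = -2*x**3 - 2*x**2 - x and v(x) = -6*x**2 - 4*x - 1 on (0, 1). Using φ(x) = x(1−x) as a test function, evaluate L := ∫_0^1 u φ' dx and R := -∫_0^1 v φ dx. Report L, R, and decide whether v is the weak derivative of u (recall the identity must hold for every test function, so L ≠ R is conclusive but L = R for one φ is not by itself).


LHS = 4/5, RHS = 4/5. Yes, v = u' weakly.

u(x) = -2*x**3 - 2*x**2 - x, classical derivative u'(x) = -6*x**2 - 4*x - 1.
φ(x) = x(1−x), so φ'(x) = 1 - 2*x.
Note φ(0) = φ(1) = 0, so the boundary term u·φ vanishes.
LHS = ∫_0^1 u(x) φ'(x) dx = ∫_0^1 (4*x^4 + 2*x^3 - x) dx. Term by term:
  ∫_0^1 4*x^4 dx = 4/5;  ∫_0^1 2*x^3 dx = 1/2;  ∫_0^1 -x dx = -1/2.
Sum: 4/5 + 1/2 − 1/2 = 4/5.
So LHS = 4/5.
∫_0^1 v(x) φ(x) dx = ∫_0^1 (6*x^4 - 2*x^3 - 3*x^2 - x) dx. Term by term:
  ∫_0^1 6*x^4 dx = 6/5;  ∫_0^1 -2*x^3 dx = -1/2;  ∫_0^1 -3*x^2 dx = -1;
  ∫_0^1 -x dx = -1/2.
Sum: 6/5 − 1/2 − 1 − 1/2 = -4/5.
So RHS = -∫_0^1 v(x) φ(x) dx = 4/5.
LHS = RHS, so the identity holds for this test φ.
Moreover u is smooth here and v(x) = u'(x) = -6*x**2 - 4*x - 1 pointwise, so the identity holds for every test function. Hence v is the weak derivative of u.


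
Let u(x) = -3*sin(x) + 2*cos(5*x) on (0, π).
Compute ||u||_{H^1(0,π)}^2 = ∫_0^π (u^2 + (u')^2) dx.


||u||_{H^1(0,π)}^2 = 61*π

u'(x) = -10*sin(5*x) - 3*cos(x).
Expand u² and (u')² and integrate term by term on (0, π), using: for integers n ≥ 1, ∫_0^π sin²(nx) dx = ∫_0^π cos²(nx) dx = π/2; for n ≠ n', ∫_0^π sin(nx)sin(n'x) dx = ∫_0^π cos(nx)cos(n'x) dx = 0; and by product-to-sum, ∫_0^π sin(nx)cos(n'x) dx = ½∫_0^π [sin((n+n')x) + sin((n−n')x)] dx, which is 0 when n+n' is even and 2n/(n²−n'²) when n+n' is odd (it need not vanish on (0, π)).
  u² squared terms: (-3)²·∫sin(x)² dx = 9·π/2 = 9*π/2;  (2)²·∫cos(5x)² dx = 4·π/2 = 2*π.
  u² cross terms: 2·(-3)·(2)·∫sin(x)·cos(5x) dx = -12·(0) = 0.
  So ∫_0^π u² dx = 9*π/2 + 2*π + 0 = 13*π/2.
  (u')² squared terms: (-10)²·∫sin(5x)² dx = 100·π/2 = 50*π;  (-3)²·∫cos(x)² dx = 9·π/2 = 9*π/2.
  (u')² cross terms: 2·(-10)·(-3)·∫sin(5x)·cos(x) dx = 60·(0) = 0.
  So ∫_0^π (u')² dx = 50*π + 9*π/2 + 0 = 109*π/2.
||u||_{H^1}^2 = (13*π/2) + (109*π/2) = 61*π.


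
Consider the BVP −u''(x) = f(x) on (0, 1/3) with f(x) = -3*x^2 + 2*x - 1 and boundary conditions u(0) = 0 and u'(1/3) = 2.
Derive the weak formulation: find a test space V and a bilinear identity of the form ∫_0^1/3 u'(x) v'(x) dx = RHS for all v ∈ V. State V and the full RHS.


V = {v ∈ H^1(0, 1/3) : v(0) = 0} (test functions vanish at x = 0 where u is specified); weak form: ∫_0^1/3 u'v' dx = ∫_0^1/3 (-3*x^2 + 2*x - 1) v dx + 2·v(1/3) for all v ∈ V.

Multiply both sides by a test function v and integrate from 0 to 1/3:
  ∫_0^1/3 −u''(x) v(x) dx = ∫_0^1/3 f(x) v(x) dx.
Integrate the LHS by parts once:
  ∫_0^1/3 −u'' v dx = −[u'(x) v(x)]_0^1/3 + ∫_0^1/3 u'(x) v'(x) dx.
Thus ∫_0^1/3 u'(x) v'(x) dx = ∫_0^1/3 f(x) v(x) dx + [u'(x) v(x)]_0^1/3.
Choose V so that boundary terms are either known or forced to vanish.
Mixed BC: u(0) = 0 (Dirichlet) and u'(1/3) = 2 (Neumann). Define V = {v ∈ H^1(0, 1/3) : v(0) = 0}. Then [u' v]_0^1/3 = u'(1/3)·v(1/3) − u'(0)·0 = 2·v(1/3).
Weak formulation: find u (satisfying any essential BC) such that ∫_0^1/3 u'(x) v'(x) dx = ∫_0^1/3 f v dx + 2·v(1/3) for all v ∈ V (Dirichlet at 0 absorbed into V; Neumann datum at x = 1/3 contributes the boundary term).
Substituting f(x) = -3*x^2 + 2*x - 1, the right-hand side is ∫_0^1/3 (-3*x^2 + 2*x - 1) v dx + 2·v(1/3).


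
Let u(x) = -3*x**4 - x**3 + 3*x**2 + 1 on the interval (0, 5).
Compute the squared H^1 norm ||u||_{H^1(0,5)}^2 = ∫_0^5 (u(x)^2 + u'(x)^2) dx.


||u||_{H^1}^2 = 104963515/28

The H^1 norm (squared) on an interval (0, L) is
  ||u||_{H^1}^2 = ∫_0^L u(x)^2 dx + ∫_0^L u'(x)^2 dx.
Compute u'(x) = -12*x**3 - 3*x**2 + 6*x.
Then u(x)^2 = 9*x**8 + 6*x**7 - 17*x**6 - 6*x**5 + 3*x**4 - 2*x**3 + 6*x**2 + 1 and u'(x)^2 = 144*x**6 + 72*x**5 - 135*x**4 - 36*x**3 + 36*x**2.
Integrate each monomial from 0 to 5 using ∫_0^5 c·x^n dx = c·5^(n+1)/(n+1):
  ∫_0^5 u(x)^2 dx = ∫_0^5 (9*x^8 + 6*x^7 - 17*x^6 - 6*x^5 + 3*x^4 - 2*x^3 + 6*x^2 + 1) dx. Term by term:
    ∫_0^5 9*x^8 dx = 1953125;  ∫_0^5 6*x^7 dx = 1171875/4;  ∫_0^5 -17*x^6 dx = -1328125/7;
    ∫_0^5 -6*x^5 dx = -15625;  ∫_0^5 3*x^4 dx = 1875;  ∫_0^5 -2*x^3 dx = -625/2;
    ∫_0^5 6*x^2 dx = 250;  ∫_0^5 1 dx = 5.
  Sum: 1953125 + 1171875/4 − 1328125/7 − 15625 + 1875 − 625/2 + 250 + 5 = 57191515/28.
  ∫_0^5 u'(x)^2 dx = ∫_0^5 (144*x^6 + 72*x^5 - 135*x^4 - 36*x^3 + 36*x^2) dx. Term by term:
    ∫_0^5 144*x^6 dx = 11250000/7;  ∫_0^5 72*x^5 dx = 187500;  ∫_0^5 -135*x^4 dx = -84375;
    ∫_0^5 -36*x^3 dx = -5625;  ∫_0^5 36*x^2 dx = 1500.
  Sum: 11250000/7 + 187500 − 84375 − 5625 + 1500 = 11943000/7.
Adding: ||u||_{H^1}^2 = 57191515/28 + 11943000/7 = 104963515/28.


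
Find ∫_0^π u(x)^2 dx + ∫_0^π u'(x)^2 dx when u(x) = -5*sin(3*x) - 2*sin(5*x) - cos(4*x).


||u||_{H^1(0,π)}^2 = -4420/63 + 371*π/2

u'(x) = 4*sin(4*x) - 15*cos(3*x) - 10*cos(5*x).
Expand u² and (u')² and integrate term by term on (0, π), using: for integers n ≥ 1, ∫_0^π sin²(nx) dx = ∫_0^π cos²(nx) dx = π/2; for n ≠ n', ∫_0^π sin(nx)sin(n'x) dx = ∫_0^π cos(nx)cos(n'x) dx = 0; and by product-to-sum, ∫_0^π sin(nx)cos(n'x) dx = ½∫_0^π [sin((n+n')x) + sin((n−n')x)] dx, which is 0 when n+n' is even and 2n/(n²−n'²) when n+n' is odd (it need not vanish on (0, π)).
  u² squared terms: (-1)²·∫cos(4x)² dx = 1·π/2 = π/2;  (-5)²·∫sin(3x)² dx = 25·π/2 = 25*π/2;  (-2)²·∫sin(5x)² dx = 4·π/2 = 2*π.
  u² cross terms: 2·(-1)·(-5)·∫cos(4x)·sin(3x) dx = 10·(-6/7) = -60/7;  2·(-1)·(-2)·∫cos(4x)·sin(5x) dx = 4·(10/9) = 40/9;  2·(-5)·(-2)·∫sin(3x)·sin(5x) dx = 20·(0) = 0.
  So ∫_0^π u² dx = π/2 + 25*π/2 + 2*π − 60/7 + 40/9 + 0 = -260/63 + 15*π.
  (u')² squared terms: (-15)²·∫cos(3x)² dx = 225·π/2 = 225*π/2;  (-10)²·∫cos(5x)² dx = 100·π/2 = 50*π;  (4)²·∫sin(4x)² dx = 16·π/2 = 8*π.
  (u')² cross terms: 2·(-15)·(-10)·∫cos(3x)·cos(5x) dx = 300·(0) = 0;  2·(-15)·(4)·∫cos(3x)·sin(4x) dx = -120·(8/7) = -960/7;  2·(-10)·(4)·∫cos(5x)·sin(4x) dx = -80·(-8/9) = 640/9.
  So ∫_0^π (u')² dx = 225*π/2 + 50*π + 8*π + 0 − 960/7 + 640/9 = -4160/63 + 341*π/2.
||u||_{H^1}^2 = (-260/63 + 15*π) + (-4160/63 + 341*π/2) = -4420/63 + 371*π/2.


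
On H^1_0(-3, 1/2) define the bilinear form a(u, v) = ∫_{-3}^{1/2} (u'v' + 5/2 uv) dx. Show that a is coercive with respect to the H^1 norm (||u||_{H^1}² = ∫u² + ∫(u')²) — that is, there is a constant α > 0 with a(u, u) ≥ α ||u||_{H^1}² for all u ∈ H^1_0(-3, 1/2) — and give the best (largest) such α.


α = 1

Coercivity of a(·,·) on H^1_0(-3, 1/2) means a(u, u) ≥ α ||u||_{H^1}² for every u ∈ H^1_0.
The interval has length L = 7/2, and Poincaré/coercivity depend only on L. Here a(u, u) = ∫(u')² + (5/2)·∫u².
Here c = 5/2 ≥ 1, so a(u,u) = ∫(u')² + c∫u² ≥ ∫(u')² + ∫u² = ||u||_{H^1}², i.e. α = 1 works. No larger α is possible: a(u,u) ≥ α||u||_{H^1}² means (1−α)∫(u')² ≥ (α−c)∫u², and for the modes u_n = sin(nπ(x−x₀)/L) (x₀ the left endpoint) one has ∫u_n²/∫(u_n')² = (L/(nπ))² → 0, so a(u_n,u_n)/||u_n||_{H^1}² → 1. Hence the optimal constant is α = 1.
Therefore α = 1.


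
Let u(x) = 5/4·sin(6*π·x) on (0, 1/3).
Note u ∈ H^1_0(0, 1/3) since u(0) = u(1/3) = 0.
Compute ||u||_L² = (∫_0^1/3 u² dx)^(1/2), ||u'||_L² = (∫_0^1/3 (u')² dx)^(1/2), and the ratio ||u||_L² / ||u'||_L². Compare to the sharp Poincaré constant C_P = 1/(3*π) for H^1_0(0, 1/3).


||u||_L² / ||u'||_L² = 1/(6*π) < C_P = 1/(3*π).

u(x) = 5/4·sin(6*π·x), so u'(x) = 15*π*cos(6*π*x)/2.
Writing u(x) = A·sin(kπx/L) with A = 5/4 and k = 2, use ∫_0^L sin²(kπx/L) dx = L/2 and ∫_0^L cos²(kπx/L) dx = L/2.
u² = 25/16·sin²(6*π·x) and (u')² = 225*π^2/4·cos²(6*π·x), and each of sin², cos² integrates to L/2 = 1/6 over (0, 1/3).
∫_0^1/3 u² dx = 25/96, so ||u||_L² = 5*sqrt(6)/24.
∫_0^1/3 (u')² dx = 75*π^2/8, so ||u'||_L² = 5*sqrt(6)*π/4.
Ratio ||u||_L² / ||u'||_L² = 1/(6*π).
Sharp Poincaré constant on H^1_0(0, 1/3) is C_P = L/π = 1/(3*π), achieved by sin(3*π·x).
This is the k = 2 harmonic; the ratio L/(kπ) is strictly less than C_P = L/π, consistent with the sharp inequality ||u||_L² ≤ C_P ||u'||_L².


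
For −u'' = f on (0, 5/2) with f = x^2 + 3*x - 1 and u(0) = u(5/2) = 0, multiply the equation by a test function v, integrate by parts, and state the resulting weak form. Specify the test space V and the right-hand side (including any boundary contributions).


V = H^1_0(0, 5/2) (so v(0) = v(5/2) = 0); weak form: ∫_0^5/2 u'v' dx = ∫_0^5/2 (x^2 + 3*x - 1) v dx for all v ∈ V.

Multiply both sides by a test function v and integrate from 0 to 5/2:
  ∫_0^5/2 −u''(x) v(x) dx = ∫_0^5/2 f(x) v(x) dx.
Integrate the LHS by parts once:
  ∫_0^5/2 −u'' v dx = −[u'(x) v(x)]_0^5/2 + ∫_0^5/2 u'(x) v'(x) dx.
Thus ∫_0^5/2 u'(x) v'(x) dx = ∫_0^5/2 f(x) v(x) dx + [u'(x) v(x)]_0^5/2.
Choose V so that boundary terms are either known or forced to vanish.
u is Dirichlet: u(0) = u(5/2) = 0. Let V = H^1_0(0, 5/2); then v(0) = v(5/2) = 0, and [u' v]_0^5/2 = 0.
Weak formulation: find u (satisfying any essential BC) such that ∫_0^5/2 u'(x) v'(x) dx = ∫_0^5/2 f v dx for all v ∈ V.
Substituting f(x) = x^2 + 3*x - 1, the right-hand side is ∫_0^5/2 (x^2 + 3*x - 1) v dx.


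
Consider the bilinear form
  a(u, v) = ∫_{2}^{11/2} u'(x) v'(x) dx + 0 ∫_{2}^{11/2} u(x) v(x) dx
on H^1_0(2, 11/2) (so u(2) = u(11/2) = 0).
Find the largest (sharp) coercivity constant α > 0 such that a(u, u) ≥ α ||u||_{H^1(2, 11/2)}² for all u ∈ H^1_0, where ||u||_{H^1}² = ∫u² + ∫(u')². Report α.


α = 4*π^2/(4*π^2 + 49)

Coercivity of a(·,·) on H^1_0(2, 11/2) means a(u, u) ≥ α ||u||_{H^1}² for every u ∈ H^1_0.
The interval has length L = 7/2, and Poincaré/coercivity depend only on L. Here a(u, u) = ∫(u')² + (0)·∫u².
Here c = 0, so a(u,u) = ∫(u')² alone. The condition a(u,u) ≥ α||u||_{H^1}² reads (1−α)∫(u')² ≥ (α−c)∫u². Any admissible α is ≤ 1 (rapidly oscillating u have ∫u²/∫(u')² → 0), and α = 1 would force 0 ≥ (1−c)∫u², impossible since c < 1; so 1−α > 0. By the sharp Poincaré inequality on H^1_0 of an interval of length L, ∫(u')² ≥ (π/L)²∫u² with equality for the first sine mode sin(π(x−x₀)/L) (x₀ the left endpoint), so the inequality holds for all u iff (1−α)(π/L)² ≥ α − c, i.e. α ≤ ((π/L)² + c)/((π/L)² + 1) = (1 + c(L/π)²)/(1 + (L/π)²). (Direct route, valid since c ≤ 0: Poincaré gives c∫u² ≥ c(L/π)²∫(u')², so a(u,u) ≥ (1 + c(L/π)²)∫(u')², while ||u||_{H^1}² ≤ (1 + (L/π)²)∫(u')²; dividing yields the same α.) With (π/L)² = 4*π^2/49 and c = 0, the largest admissible constant is α = ((π/L)² + c)/((π/L)² + 1).
Simplifying, α = 4*π^2/(4*π^2 + 49).


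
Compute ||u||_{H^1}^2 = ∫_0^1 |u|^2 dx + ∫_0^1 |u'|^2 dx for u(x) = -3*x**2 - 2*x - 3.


||u||_{H^1}^2 = 827/15

The H^1 norm (squared) on an interval (0, L) is
  ||u||_{H^1}^2 = ∫_0^L u(x)^2 dx + ∫_0^L u'(x)^2 dx.
Compute u'(x) = -6*x - 2.
Then u(x)^2 = 9*x**4 + 12*x**3 + 22*x**2 + 12*x + 9 and u'(x)^2 = 36*x**2 + 24*x + 4.
Integrate each monomial from 0 to 1 using ∫_0^1 c·x^n dx = c·1^(n+1)/(n+1):
  ∫_0^1 u(x)^2 dx = ∫_0^1 (9*x^4 + 12*x^3 + 22*x^2 + 12*x + 9) dx. Term by term:
    ∫_0^1 9*x^4 dx = 9/5;  ∫_0^1 12*x^3 dx = 3;  ∫_0^1 22*x^2 dx = 22/3;
    ∫_0^1 12*x dx = 6;  ∫_0^1 9 dx = 9.
  Sum: 9/5 + 3 + 22/3 + 6 + 9 = 407/15.
  ∫_0^1 u'(x)^2 dx = ∫_0^1 (36*x^2 + 24*x + 4) dx. Term by term:
    ∫_0^1 36*x^2 dx = 12;  ∫_0^1 24*x dx = 12;  ∫_0^1 4 dx = 4.
  Sum: 12 + 12 + 4 = 28.
Adding: ||u||_{H^1}^2 = 407/15 + 28 = 827/15.


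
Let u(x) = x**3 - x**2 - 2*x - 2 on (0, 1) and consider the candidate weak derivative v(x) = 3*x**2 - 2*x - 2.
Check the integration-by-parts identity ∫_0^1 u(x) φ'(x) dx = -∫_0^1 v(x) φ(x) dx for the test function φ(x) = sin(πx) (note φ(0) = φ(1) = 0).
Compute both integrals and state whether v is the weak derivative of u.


LHS = 12/π^3 + 3/π, RHS = 12/π^3 + 3/π. Yes, v = u' weakly.

u(x) = x**3 - x**2 - 2*x - 2, classical derivative u'(x) = 3*x**2 - 2*x - 2.
φ(x) = sin(πx), so φ'(x) = π*cos(π*x).
Note φ(0) = φ(1) = 0, so the boundary term u·φ vanishes.
LHS = ∫_0^1 u(x) φ'(x) dx = ∫_0^1 (π*x^3*cos(π*x) - π*x^2*cos(π*x) - 2*π*x*cos(π*x) - 2*π*cos(π*x)) dx. Term by term:
  ∫_0^1 -2*π*cos(π*x) dx = 0;  ∫_0^1 π*x^3*cos(π*x) dx = -3/π + 12/π^3;  ∫_0^1 -π*x^2*cos(π*x) dx = 2/π;
  ∫_0^1 -2*π*x*cos(π*x) dx = 4/π.
Sum: 0 + -3/π + 12/π^3 + 2/π + 4/π = 12/π^3 + 3/π.
So LHS = 12/π^3 + 3/π.
∫_0^1 v(x) φ(x) dx = ∫_0^1 (3*x^2*sin(π*x) - 2*x*sin(π*x) - 2*sin(π*x)) dx. Term by term:
  ∫_0^1 -2*sin(π*x) dx = -4/π;  ∫_0^1 -2*x*sin(π*x) dx = -2/π;  ∫_0^1 3*x^2*sin(π*x) dx = -12/π^3 + 3/π.
Sum: -4/π − 2/π + -12/π^3 + 3/π = -3/π - 12/π^3.
So RHS = -∫_0^1 v(x) φ(x) dx = 12/π^3 + 3/π.
LHS = RHS, so the identity holds for this test φ.
Moreover u is smooth here and v(x) = u'(x) = 3*x**2 - 2*x - 2 pointwise, so the identity holds for every test function. Hence v is the weak derivative of u.


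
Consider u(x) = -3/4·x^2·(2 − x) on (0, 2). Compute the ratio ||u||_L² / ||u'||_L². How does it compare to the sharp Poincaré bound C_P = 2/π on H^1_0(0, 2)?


||u||_L² / ||u'||_L² = sqrt(14)/7 < C_P = 2/π.

u(x) = -3/4·x^2·(2 − x), so u'(x) = 3*x*(3*x - 4)/4.
u(x) = -3/4·x^2·(2 − x) vanishes at x = 0 and x = 2, so u ∈ H^1_0(0, 2). Differentiate via the product rule and integrate the resulting polynomials term by term.
  ∫_0^2 u² dx = ∫_0^2 (9*x^6/16 - 9*x^5/4 + 9*x^4/4) dx. Term by term:
    ∫_0^2 9*x^6/16 dx = 72/7;  ∫_0^2 -9*x^5/4 dx = -24;  ∫_0^2 9*x^4/4 dx = 72/5.
  Sum: 72/7 − 24 + 72/5 = 24/35.
  ∫_0^2 (u')² dx = ∫_0^2 (81*x^4/16 - 27*x^3/2 + 9*x^2) dx. Term by term:
    ∫_0^2 81*x^4/16 dx = 162/5;  ∫_0^2 -27*x^3/2 dx = -54;  ∫_0^2 9*x^2 dx = 24.
  Sum: 162/5 − 54 + 24 = 12/5.
∫_0^2 u² dx = 24/35, so ||u||_L² = 2*sqrt(210)/35.
∫_0^2 (u')² dx = 12/5, so ||u'||_L² = 2*sqrt(15)/5.
Ratio ||u||_L² / ||u'||_L² = sqrt(14)/7.
Sharp Poincaré constant on H^1_0(0, 2) is C_P = L/π = 2/π, achieved by sin(π/2·x).
A polynomial bump cannot attain the sharp Poincaré constant (only the first sine eigenfunction does), so the ratio is strictly less than C_P, consistent with ||u||_L² ≤ C_P ||u'||_L².


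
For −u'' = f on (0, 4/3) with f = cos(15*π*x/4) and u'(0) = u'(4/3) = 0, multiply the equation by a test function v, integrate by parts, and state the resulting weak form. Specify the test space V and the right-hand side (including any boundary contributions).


V = H^1(0, 4/3) (no boundary constraint on v; u is determined up to an additive constant); weak form: ∫_0^4/3 u'v' dx = ∫_0^4/3 (cos(15*π*x/4)) v dx for all v ∈ V.

Multiply both sides by a test function v and integrate from 0 to 4/3:
  ∫_0^4/3 −u''(x) v(x) dx = ∫_0^4/3 f(x) v(x) dx.
Integrate the LHS by parts once:
  ∫_0^4/3 −u'' v dx = −[u'(x) v(x)]_0^4/3 + ∫_0^4/3 u'(x) v'(x) dx.
Thus ∫_0^4/3 u'(x) v'(x) dx = ∫_0^4/3 f(x) v(x) dx + [u'(x) v(x)]_0^4/3.
Choose V so that boundary terms are either known or forced to vanish.
u has homogeneous Neumann: u'(0) = u'(4/3) = 0. So [u' v]_0^4/3 = 0·v(4/3) − 0·v(0) = 0 for any v; take V = H^1(0, 4/3).
Weak formulation: find u (satisfying any essential BC) such that ∫_0^4/3 u'(x) v'(x) dx = ∫_0^4/3 f v dx for all v ∈ V (homogeneous Neumann, so boundary terms vanish).
Substituting f(x) = cos(15*π*x/4), the right-hand side is ∫_0^4/3 (cos(15*π*x/4)) v dx.
Compatibility check (pure Neumann): taking v ≡ 1 ∈ V gives 0 = ∫_0^4/3 f dx + (0) − (0), i.e. ∫_0^4/3 f dx must equal u'(0) − u'(4/3) = 0. Indeed ∫_0^4/3 (cos(15*π*x/4)) dx = 0, so the data are compatible. The solution is then unique only up to an additive constant (fix it e.g. by requiring ∫_0^4/3 u dx = 0).


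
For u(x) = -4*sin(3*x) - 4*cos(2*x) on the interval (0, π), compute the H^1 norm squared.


||u||_{H^1(0,π)}^2 = 192 + 120*π

u'(x) = 8*sin(2*x) - 12*cos(3*x).
Expand u² and (u')² and integrate term by term on (0, π), using: for integers n ≥ 1, ∫_0^π sin²(nx) dx = ∫_0^π cos²(nx) dx = π/2; for n ≠ n', ∫_0^π sin(nx)sin(n'x) dx = ∫_0^π cos(nx)cos(n'x) dx = 0; and by product-to-sum, ∫_0^π sin(nx)cos(n'x) dx = ½∫_0^π [sin((n+n')x) + sin((n−n')x)] dx, which is 0 when n+n' is even and 2n/(n²−n'²) when n+n' is odd (it need not vanish on (0, π)).
  u² squared terms: (-4)²·∫cos(2x)² dx = 16·π/2 = 8*π;  (-4)²·∫sin(3x)² dx = 16·π/2 = 8*π.
  u² cross terms: 2·(-4)·(-4)·∫cos(2x)·sin(3x) dx = 32·(6/5) = 192/5.
  So ∫_0^π u² dx = 8*π + 8*π + 192/5 = 192/5 + 16*π.
  (u')² squared terms: (-12)²·∫cos(3x)² dx = 144·π/2 = 72*π;  (8)²·∫sin(2x)² dx = 64·π/2 = 32*π.
  (u')² cross terms: 2·(-12)·(8)·∫cos(3x)·sin(2x) dx = -192·(-4/5) = 768/5.
  So ∫_0^π (u')² dx = 72*π + 32*π + 768/5 = 768/5 + 104*π.
||u||_{H^1}^2 = (192/5 + 16*π) + (768/5 + 104*π) = 192 + 120*π.


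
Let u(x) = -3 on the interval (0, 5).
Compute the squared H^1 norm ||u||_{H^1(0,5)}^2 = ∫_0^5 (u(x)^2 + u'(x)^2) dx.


||u||_{H^1}^2 = 45

The H^1 norm (squared) on an interval (0, L) is
  ||u||_{H^1}^2 = ∫_0^L u(x)^2 dx + ∫_0^L u'(x)^2 dx.
Compute u'(x) = 0.
Then u(x)^2 = 9 and u'(x)^2 = 0.
Integrate each monomial from 0 to 5 using ∫_0^5 c·x^n dx = c·5^(n+1)/(n+1):
  ∫_0^5 u(x)^2 dx = ∫_0^5 (9) dx. Term by term:
    ∫_0^5 9 dx = 45.
  ∫_0^5 u'(x)^2 dx = ∫_0^5 (0) dx. Term by term:
    ∫_0^5 0 dx = 0.
Adding: ||u||_{H^1}^2 = 45 + 0 = 45.


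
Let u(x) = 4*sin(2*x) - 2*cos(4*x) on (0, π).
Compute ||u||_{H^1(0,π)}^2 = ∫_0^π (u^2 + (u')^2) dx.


||u||_{H^1(0,π)}^2 = 74*π

u'(x) = 8*sin(4*x) + 8*cos(2*x).
Expand u² and (u')² and integrate term by term on (0, π), using: for integers n ≥ 1, ∫_0^π sin²(nx) dx = ∫_0^π cos²(nx) dx = π/2; for n ≠ n', ∫_0^π sin(nx)sin(n'x) dx = ∫_0^π cos(nx)cos(n'x) dx = 0; and by product-to-sum, ∫_0^π sin(nx)cos(n'x) dx = ½∫_0^π [sin((n+n')x) + sin((n−n')x)] dx, which is 0 when n+n' is even and 2n/(n²−n'²) when n+n' is odd (it need not vanish on (0, π)).
  u² squared terms: (-2)²·∫cos(4x)² dx = 4·π/2 = 2*π;  (4)²·∫sin(2x)² dx = 16·π/2 = 8*π.
  u² cross terms: 2·(-2)·(4)·∫cos(4x)·sin(2x) dx = -16·(0) = 0.
  So ∫_0^π u² dx = 2*π + 8*π + 0 = 10*π.
  (u')² squared terms: (8)²·∫cos(2x)² dx = 64·π/2 = 32*π;  (8)²·∫sin(4x)² dx = 64·π/2 = 32*π.
  (u')² cross terms: 2·(8)·(8)·∫cos(2x)·sin(4x) dx = 128·(0) = 0.
  So ∫_0^π (u')² dx = 32*π + 32*π + 0 = 64*π.
||u||_{H^1}^2 = (10*π) + (64*π) = 74*π.


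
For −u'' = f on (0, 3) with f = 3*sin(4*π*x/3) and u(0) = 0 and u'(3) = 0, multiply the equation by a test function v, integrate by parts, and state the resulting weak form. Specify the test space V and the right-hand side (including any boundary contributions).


V = {v ∈ H^1(0, 3) : v(0) = 0} (test functions vanish at x = 0 where u is specified); weak form: ∫_0^3 u'v' dx = ∫_0^3 (3*sin(4*π*x/3)) v dx for all v ∈ V.

Multiply both sides by a test function v and integrate from 0 to 3:
  ∫_0^3 −u''(x) v(x) dx = ∫_0^3 f(x) v(x) dx.
Integrate the LHS by parts once:
  ∫_0^3 −u'' v dx = −[u'(x) v(x)]_0^3 + ∫_0^3 u'(x) v'(x) dx.
Thus ∫_0^3 u'(x) v'(x) dx = ∫_0^3 f(x) v(x) dx + [u'(x) v(x)]_0^3.
Choose V so that boundary terms are either known or forced to vanish.
Mixed BC: u(0) = 0 (Dirichlet) and u'(3) = 0 (Neumann). Define V = {v ∈ H^1(0, 3) : v(0) = 0}. Then [u' v]_0^3 = u'(3)·v(3) − u'(0)·0 = 0.
Weak formulation: find u (satisfying any essential BC) such that ∫_0^3 u'(x) v'(x) dx = ∫_0^3 f v dx for all v ∈ V (Dirichlet at 0 absorbed into V; the Neumann datum at x = 3 is zero, so no boundary term remains).
Substituting f(x) = 3*sin(4*π*x/3), the right-hand side is ∫_0^3 (3*sin(4*π*x/3)) v dx.


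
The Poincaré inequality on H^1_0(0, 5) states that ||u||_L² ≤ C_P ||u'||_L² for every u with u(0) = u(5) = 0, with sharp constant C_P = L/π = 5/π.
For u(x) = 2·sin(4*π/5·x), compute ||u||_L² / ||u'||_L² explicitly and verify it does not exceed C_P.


||u||_L² / ||u'||_L² = 5/(4*π) < C_P = 5/π.

u(x) = 2·sin(4*π/5·x), so u'(x) = 8*π*cos(4*π*x/5)/5.
Writing u(x) = A·sin(kπx/L) with A = 2 and k = 4, use ∫_0^L sin²(kπx/L) dx = L/2 and ∫_0^L cos²(kπx/L) dx = L/2.
u² = 4·sin²(4*π/5·x) and (u')² = 64*π^2/25·cos²(4*π/5·x), and each of sin², cos² integrates to L/2 = 5/2 over (0, 5).
∫_0^5 u² dx = 10, so ||u||_L² = sqrt(10).
∫_0^5 (u')² dx = 32*π^2/5, so ||u'||_L² = 4*sqrt(10)*π/5.
Ratio ||u||_L² / ||u'||_L² = 5/(4*π).
Sharp Poincaré constant on H^1_0(0, 5) is C_P = L/π = 5/π, achieved by sin(π/5·x).
This is the k = 4 harmonic; the ratio L/(kπ) is strictly less than C_P = L/π, consistent with the sharp inequality ||u||_L² ≤ C_P ||u'||_L².


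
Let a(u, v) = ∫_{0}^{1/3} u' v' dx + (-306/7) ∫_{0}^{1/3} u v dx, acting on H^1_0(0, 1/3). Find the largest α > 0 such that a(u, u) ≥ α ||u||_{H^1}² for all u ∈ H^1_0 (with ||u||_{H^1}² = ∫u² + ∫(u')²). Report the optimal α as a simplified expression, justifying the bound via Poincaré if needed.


α = 9*(-34 + 7*π^2)/(7*(1 + 9*π^2))

Coercivity of a(·,·) on H^1_0(0, 1/3) means a(u, u) ≥ α ||u||_{H^1}² for every u ∈ H^1_0.
The interval has length L = 1/3, and Poincaré/coercivity depend only on L. Here a(u, u) = ∫(u')² + (-306/7)·∫u².
Here c = -306/7 < 0 with |c| < (π/L)² = 9*π^2, so coercivity still holds. The condition a(u,u) ≥ α||u||_{H^1}² reads (1−α)∫(u')² ≥ (α−c)∫u². Any admissible α is ≤ 1 (rapidly oscillating u have ∫u²/∫(u')² → 0), and α = 1 would force 0 ≥ (1−c)∫u², impossible since c < 1; so 1−α > 0. By the sharp Poincaré inequality on H^1_0 of an interval of length L, ∫(u')² ≥ (π/L)²∫u² with equality for the first sine mode sin(π(x−x₀)/L) (x₀ the left endpoint), so the inequality holds for all u iff (1−α)(π/L)² ≥ α − c, i.e. α ≤ ((π/L)² + c)/((π/L)² + 1) = (1 + c(L/π)²)/(1 + (L/π)²). (Direct route, valid since c ≤ 0: Poincaré gives c∫u² ≥ c(L/π)²∫(u')², so a(u,u) ≥ (1 + c(L/π)²)∫(u')², while ||u||_{H^1}² ≤ (1 + (L/π)²)∫(u')²; dividing yields the same α.) With (π/L)² = 9*π^2 and c = -306/7, the largest admissible constant is α = ((π/L)² + c)/((π/L)² + 1).
Simplifying, α = 9*(-34 + 7*π^2)/(7*(1 + 9*π^2)).
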